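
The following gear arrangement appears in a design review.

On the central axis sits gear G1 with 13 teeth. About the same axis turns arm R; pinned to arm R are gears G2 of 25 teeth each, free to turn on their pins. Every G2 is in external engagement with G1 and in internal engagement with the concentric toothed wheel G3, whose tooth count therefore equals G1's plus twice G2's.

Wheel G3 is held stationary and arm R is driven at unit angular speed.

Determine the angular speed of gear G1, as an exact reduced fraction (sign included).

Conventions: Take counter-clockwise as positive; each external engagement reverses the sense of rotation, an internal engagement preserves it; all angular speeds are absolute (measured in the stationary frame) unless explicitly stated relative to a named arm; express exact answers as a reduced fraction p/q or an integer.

planetary set (13T centre, 25T on arm, 63T internal) — Willis relation
ring teeth: 13 + 2·25 = 63
13(ω_sun−ω_arm) = −63(ω_ring−ω_arm),  ω_ring = 0, ω_arm = 1
ω_sun = 1 − (63/13)(0−1) = 76/13
exact speed ratio = 76/13

76/13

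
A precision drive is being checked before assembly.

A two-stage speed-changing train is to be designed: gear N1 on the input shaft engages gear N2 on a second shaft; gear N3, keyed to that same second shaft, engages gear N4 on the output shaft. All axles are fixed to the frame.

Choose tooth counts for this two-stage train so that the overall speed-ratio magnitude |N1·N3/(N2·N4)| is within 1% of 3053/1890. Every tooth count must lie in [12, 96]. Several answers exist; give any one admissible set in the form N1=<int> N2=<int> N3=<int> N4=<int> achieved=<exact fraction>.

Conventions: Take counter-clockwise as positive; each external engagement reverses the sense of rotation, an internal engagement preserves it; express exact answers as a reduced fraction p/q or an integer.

N1=43 N2=21 N3=71 N4=90 achieved=3053/1890

design class (target 3053/1890): fixed-axis compound train
target = 3053/1890 in lowest terms: an exact hit needs N1·N3 = k·3053 and N2·N4 = k·1890 for one integer k, every count in [12, 96]; additionally prefer no 1:1 stage (N1 ≠ N2, N3 ≠ N4)
k = 1: N1·N3 = 3053 = 43·71, N2·N4 = 1890 = 21·90
achieved = 43·71/(21·90) = 3053/1890; |achieved − target| = 0 ≤ 3053/189000 ✓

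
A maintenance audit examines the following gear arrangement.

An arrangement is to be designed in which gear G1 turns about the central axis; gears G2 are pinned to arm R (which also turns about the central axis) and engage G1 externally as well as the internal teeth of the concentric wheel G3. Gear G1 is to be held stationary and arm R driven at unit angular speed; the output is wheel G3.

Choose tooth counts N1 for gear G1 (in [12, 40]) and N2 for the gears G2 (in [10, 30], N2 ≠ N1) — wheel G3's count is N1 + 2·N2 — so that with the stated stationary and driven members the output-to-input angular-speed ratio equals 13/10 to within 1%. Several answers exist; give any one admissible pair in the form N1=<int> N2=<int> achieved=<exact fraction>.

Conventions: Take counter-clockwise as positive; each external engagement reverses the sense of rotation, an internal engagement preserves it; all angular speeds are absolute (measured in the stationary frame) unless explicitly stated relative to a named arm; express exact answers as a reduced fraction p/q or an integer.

planetary set to be sized for 13/10 (Willis relation)
Willis with ω_sun = 0: ω_ring/ω_arm = (N1+N3)/N3; set equal to 13/10  ⇒  N3/N1 = 1/(13/10 − 1) = 10/3
N3 = N1 + 2·N2  ⇒  N2/N1 = (N3/N1 − 1)/2 = (10/3 − 1)/2 = 7/6
smallest multiple with N1 ≥ 12 and N2 ≥ 10: k = 2  ⇒  N1 = 2·6 = 12, N2 = 2·7 = 14 (N1 ≤ 40, N2 ≤ 30, N2 ≠ N1 ✓), N3 = 12 + 2·14 = 40
check: (N1+N3)/N3 with N1 = 12, N3 = 40 gives 13/10; |achieved − target| = 0 ≤ 13/1000 ✓

N1=12 N2=14 achieved=13/10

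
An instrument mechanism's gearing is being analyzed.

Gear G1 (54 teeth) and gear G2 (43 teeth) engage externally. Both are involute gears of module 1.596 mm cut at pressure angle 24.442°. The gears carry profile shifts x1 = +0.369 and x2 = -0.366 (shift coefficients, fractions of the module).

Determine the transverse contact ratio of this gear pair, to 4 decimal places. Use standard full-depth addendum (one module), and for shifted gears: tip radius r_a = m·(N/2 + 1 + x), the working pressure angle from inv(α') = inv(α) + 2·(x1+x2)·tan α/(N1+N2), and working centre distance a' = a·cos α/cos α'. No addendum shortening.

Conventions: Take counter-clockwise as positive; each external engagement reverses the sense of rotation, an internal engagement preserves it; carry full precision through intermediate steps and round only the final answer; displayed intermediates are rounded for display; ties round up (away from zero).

1.5465

topology: single-mesh involute geometry — m = 1.596, 54T/43T pair
base radii: r_b1 = 39.230121, r_b2 = 31.238800
tip radii: r_a1 = 45.276924, r_a2 = 35.325864
inv(α') = inv(24.442°) + 2·(+0.369-0.366)·tan α/(54+43) = 0.02793903  ⇒  α' = 24.44979°
a' = a·cos α / cos α' = 77.4060·cos 24.442°/cos 24.44979° = 77.410787
action lengths: √(r_a1²−r_b1²) = 22.605253, √(r_a2²−r_b2²) = 16.494061
base pitch p_b = π·m·cos α = 4.564632
CR = (22.605253 + 16.494061 − 77.410787·sin 24.44979°)/4.564632 = 1.546526
contact ratio ≈ 1.5465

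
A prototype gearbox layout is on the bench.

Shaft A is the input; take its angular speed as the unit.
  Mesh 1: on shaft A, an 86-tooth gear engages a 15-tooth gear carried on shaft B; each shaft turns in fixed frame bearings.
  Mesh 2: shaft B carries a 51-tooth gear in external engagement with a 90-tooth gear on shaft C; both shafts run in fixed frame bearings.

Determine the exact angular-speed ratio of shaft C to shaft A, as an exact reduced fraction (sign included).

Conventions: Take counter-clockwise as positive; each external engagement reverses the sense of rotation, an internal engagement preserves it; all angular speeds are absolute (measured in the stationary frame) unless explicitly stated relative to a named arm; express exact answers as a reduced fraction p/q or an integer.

731/225

class = fixed-axis compound train [2 meshes; 2 ratios multiply, 2 sense flips]
mesh 1 [86T→15T]: running ratio 86/15, sense −
mesh 2 [51T→90T]: running ratio 731/225, sense +
ω_out/ω_in = 731/225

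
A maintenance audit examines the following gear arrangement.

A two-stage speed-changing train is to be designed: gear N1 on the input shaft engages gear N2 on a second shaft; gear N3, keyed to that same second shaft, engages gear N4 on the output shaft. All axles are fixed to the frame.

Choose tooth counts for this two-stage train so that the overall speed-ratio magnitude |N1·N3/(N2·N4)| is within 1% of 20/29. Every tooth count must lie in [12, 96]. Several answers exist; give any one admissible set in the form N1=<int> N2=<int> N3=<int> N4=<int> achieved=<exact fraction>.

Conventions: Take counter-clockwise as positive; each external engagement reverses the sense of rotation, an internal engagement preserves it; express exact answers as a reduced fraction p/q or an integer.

N1=12 N2=29 N3=20 N4=12 achieved=20/29

design class (target 20/29): fixed-axis compound train
target = 20/29 in lowest terms: an exact hit needs N1·N3 = k·20 and N2·N4 = k·29 for one integer k, every count in [12, 96]; additionally prefer no 1:1 stage (N1 ≠ N2, N3 ≠ N4)
k = 1…11: no 1:1-free in-range split of k·20 and k·29 into factor pairs; take k = 12
k = 12: N1·N3 = 240 = 12·20, N2·N4 = 348 = 29·12
achieved = 12·20/(29·12) = 20/29; |achieved − target| = 0 ≤ 1/145 ✓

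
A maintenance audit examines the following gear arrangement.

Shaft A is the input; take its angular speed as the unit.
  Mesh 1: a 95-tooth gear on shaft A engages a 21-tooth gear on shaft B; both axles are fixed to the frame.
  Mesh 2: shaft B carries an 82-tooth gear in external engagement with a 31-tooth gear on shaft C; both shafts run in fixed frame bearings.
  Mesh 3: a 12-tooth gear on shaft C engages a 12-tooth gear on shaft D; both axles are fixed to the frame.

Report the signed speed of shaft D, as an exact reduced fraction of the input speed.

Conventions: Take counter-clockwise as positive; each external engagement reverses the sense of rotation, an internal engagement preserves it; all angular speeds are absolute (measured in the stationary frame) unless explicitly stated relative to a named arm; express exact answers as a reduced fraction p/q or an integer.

-7790/651

3-mesh fixed-axis compound train (all bearings frame-fixed)
mesh 1 [95T→21T]: |ω|/ω_in = 1×95/21 = 95/21, sense flips to −
mesh 2 [82T→31T]: |ω|/ω_in = (95/21)×82/31 = 7790/651, sense flips to +
mesh 3 [12T→12T]: |ω|/ω_in = (7790/651)×12/12 = 7790/651, sense flips to −
signed output speed (× input speed) = -7790/651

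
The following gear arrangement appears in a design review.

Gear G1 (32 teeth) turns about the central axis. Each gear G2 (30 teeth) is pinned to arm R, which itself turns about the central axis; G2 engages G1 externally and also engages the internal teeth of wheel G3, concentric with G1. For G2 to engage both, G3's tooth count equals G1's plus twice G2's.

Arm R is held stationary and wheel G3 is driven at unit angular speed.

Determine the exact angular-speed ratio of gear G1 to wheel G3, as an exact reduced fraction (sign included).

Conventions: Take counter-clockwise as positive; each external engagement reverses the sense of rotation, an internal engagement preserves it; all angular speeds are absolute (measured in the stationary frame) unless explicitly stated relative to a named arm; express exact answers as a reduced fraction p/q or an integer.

class = planetary set [G3 = 32+2·30 = 92; Willis about the carrier]
ring teeth: 32 + 2·30 = 92
32(ω_sun−ω_arm) = −92(ω_ring−ω_arm),  ω_arm = 0, ω_ring = 1
ω_sun = 0 − (92/32)(1−0) = -23/8
ω_out/ω_in = -23/8

-23/8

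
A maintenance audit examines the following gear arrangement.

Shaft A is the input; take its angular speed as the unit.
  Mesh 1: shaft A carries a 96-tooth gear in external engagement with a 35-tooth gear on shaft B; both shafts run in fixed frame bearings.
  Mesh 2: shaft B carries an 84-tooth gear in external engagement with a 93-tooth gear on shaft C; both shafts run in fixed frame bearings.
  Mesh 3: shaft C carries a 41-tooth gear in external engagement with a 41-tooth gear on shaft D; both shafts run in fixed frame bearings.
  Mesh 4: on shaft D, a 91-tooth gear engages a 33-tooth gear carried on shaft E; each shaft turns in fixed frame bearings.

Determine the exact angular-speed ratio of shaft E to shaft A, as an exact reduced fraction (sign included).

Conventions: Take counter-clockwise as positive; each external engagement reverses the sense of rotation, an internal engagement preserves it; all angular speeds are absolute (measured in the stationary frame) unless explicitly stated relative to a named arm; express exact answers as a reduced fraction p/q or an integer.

11648/1705

class = fixed-axis compound train [4 meshes; 4 ratios multiply, 4 sense flips]
mesh 1 [96T→35T]: running ratio 96/35, sense −
mesh 2 [84T→93T]: running ratio 384/155, sense +
mesh 3 [41T→41T]: running ratio 384/155, sense −
mesh 4 [91T→33T]: running ratio 11648/1705, sense +
ω_out/ω_in = 11648/1705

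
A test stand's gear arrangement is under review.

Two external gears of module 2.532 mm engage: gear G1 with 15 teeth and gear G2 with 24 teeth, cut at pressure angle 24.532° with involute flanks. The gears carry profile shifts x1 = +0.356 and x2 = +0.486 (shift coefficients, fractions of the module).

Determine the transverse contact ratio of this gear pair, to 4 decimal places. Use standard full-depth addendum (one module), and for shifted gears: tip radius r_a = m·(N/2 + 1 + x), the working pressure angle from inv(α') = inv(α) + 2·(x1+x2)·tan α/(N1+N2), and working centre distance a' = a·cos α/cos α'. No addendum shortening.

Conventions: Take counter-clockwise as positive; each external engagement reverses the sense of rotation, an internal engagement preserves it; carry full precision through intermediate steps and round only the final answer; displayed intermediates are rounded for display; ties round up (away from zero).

1.3112

single-mesh involute tooth geometry (15T engaging 24T at module 2.532)
base radii: r_b1 = 17.275764, r_b2 = 27.641222
tip radii: r_a1 = 22.423392, r_a2 = 34.146552
inv(α') = inv(24.532°) + 2·(+0.356+0.486)·tan α/(15+24) = 0.04794391  ⇒  α' = 28.95897°
a' = a·cos α / cos α' = 49.3740·cos 24.532°/cos 28.95897° = 51.335654
action lengths: √(r_a1²−r_b1²) = 14.295331, √(r_a2²−r_b2²) = 20.048688
base pitch p_b = π·m·cos α = 7.236455
CR = (14.295331 + 20.048688 − 51.335654·sin 28.95897°)/7.236455 = 1.311161
contact ratio ≈ 1.3112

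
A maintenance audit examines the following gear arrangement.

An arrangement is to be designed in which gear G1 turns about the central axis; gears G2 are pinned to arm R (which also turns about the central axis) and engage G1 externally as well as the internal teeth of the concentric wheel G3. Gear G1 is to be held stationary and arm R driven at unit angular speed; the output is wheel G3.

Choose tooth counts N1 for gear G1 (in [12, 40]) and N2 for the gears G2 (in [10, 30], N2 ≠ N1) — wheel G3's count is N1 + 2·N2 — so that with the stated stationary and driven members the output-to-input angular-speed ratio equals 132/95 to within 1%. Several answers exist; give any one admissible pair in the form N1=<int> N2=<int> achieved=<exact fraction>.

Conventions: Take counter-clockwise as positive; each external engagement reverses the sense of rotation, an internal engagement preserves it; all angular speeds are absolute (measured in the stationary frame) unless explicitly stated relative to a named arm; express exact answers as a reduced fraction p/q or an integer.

N1=37 N2=29 achieved=132/95

class = planetary set [ratio 132/95 wanted; Willis about the carrier]
Willis with ω_sun = 0: ω_ring/ω_arm = (N1+N3)/N3; set equal to 132/95  ⇒  N3/N1 = 1/(132/95 − 1) = 95/37
N3 = N1 + 2·N2  ⇒  N2/N1 = (N3/N1 − 1)/2 = (95/37 − 1)/2 = 29/37
smallest multiple with N1 ≥ 12 and N2 ≥ 10: k = 1  ⇒  N1 = 1·37 = 37, N2 = 1·29 = 29 (N1 ≤ 40, N2 ≤ 30, N2 ≠ N1 ✓), N3 = 37 + 2·29 = 95
check: (N1+N3)/N3 with N1 = 37, N3 = 95 gives 132/95; |achieved − target| = 0 ≤ 33/2375 ✓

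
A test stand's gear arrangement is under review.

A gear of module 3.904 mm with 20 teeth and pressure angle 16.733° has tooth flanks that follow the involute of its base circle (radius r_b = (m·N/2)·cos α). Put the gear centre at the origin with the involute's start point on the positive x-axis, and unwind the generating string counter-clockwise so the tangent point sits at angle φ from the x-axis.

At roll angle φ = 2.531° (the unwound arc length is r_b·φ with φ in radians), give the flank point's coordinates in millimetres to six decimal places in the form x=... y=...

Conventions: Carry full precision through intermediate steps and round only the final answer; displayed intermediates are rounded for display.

recognized (one wheel, involute flank): single-mesh tooth geometry, m = 3.904, N = 20
pitch radius r_p = m·N/2 = 3.904·20/2 = 39.040000
base radius r_b = r_p·cos α = 39.040000·cos 16.733° = 37.386923
roll angle φ = 2.531° = 0.04417428 rad
x = r_b·(cos φ + φ·sin φ) = 37.423383
y = r_b·(sin φ − φ·cos φ) = 0.001074

x=37.423383 y=0.001074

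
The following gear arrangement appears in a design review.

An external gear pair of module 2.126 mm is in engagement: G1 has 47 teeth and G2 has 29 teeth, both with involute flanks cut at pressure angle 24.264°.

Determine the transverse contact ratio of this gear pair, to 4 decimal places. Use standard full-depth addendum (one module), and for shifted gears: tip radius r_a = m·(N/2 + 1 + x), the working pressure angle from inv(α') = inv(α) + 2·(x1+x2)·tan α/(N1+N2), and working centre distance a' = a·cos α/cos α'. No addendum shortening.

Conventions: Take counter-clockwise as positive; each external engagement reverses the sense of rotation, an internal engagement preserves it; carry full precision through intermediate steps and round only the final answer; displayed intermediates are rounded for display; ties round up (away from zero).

1.5234

recognized (one external pair, fixed centres): single-mesh tooth geometry, m = 2.126, N1 = 47, N2 = 29
base radii: r_b1 = 45.547528, r_b2 = 28.103794
tip radii: r_a1 = 52.087000, r_a2 = 32.953000
no profile shift: α' = α, a' = a
action lengths: √(r_a1²−r_b1²) = 25.268127, √(r_a2²−r_b2²) = 17.206887
base pitch p_b = π·m·cos α = 6.089012
CR = (25.268127 + 17.206887 − 80.788000·sin 24.26400°)/6.089012 = 1.523377
contact ratio ≈ 1.5234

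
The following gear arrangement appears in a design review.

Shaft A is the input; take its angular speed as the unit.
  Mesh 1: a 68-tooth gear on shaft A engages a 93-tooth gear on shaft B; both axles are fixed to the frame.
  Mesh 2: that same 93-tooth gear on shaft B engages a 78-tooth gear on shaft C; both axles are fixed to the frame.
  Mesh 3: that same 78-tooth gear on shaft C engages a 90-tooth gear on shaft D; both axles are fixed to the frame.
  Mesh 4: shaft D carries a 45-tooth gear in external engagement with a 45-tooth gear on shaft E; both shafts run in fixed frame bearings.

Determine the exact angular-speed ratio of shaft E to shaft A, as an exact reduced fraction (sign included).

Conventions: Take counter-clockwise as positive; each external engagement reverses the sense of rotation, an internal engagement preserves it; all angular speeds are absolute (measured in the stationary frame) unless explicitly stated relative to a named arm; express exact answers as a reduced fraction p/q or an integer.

34/45

class = fixed-axis compound train [4 meshes; 4 ratios multiply, 4 sense flips]
mesh 1 [68T→93T]: running ratio 68/93, sense −
mesh 2 [93T→78T]: running ratio 34/39, sense +
mesh 3 [78T→90T]: running ratio 34/45, sense −
mesh 4 [45T→45T]: running ratio 34/45, sense +
ω_out/ω_in = 34/45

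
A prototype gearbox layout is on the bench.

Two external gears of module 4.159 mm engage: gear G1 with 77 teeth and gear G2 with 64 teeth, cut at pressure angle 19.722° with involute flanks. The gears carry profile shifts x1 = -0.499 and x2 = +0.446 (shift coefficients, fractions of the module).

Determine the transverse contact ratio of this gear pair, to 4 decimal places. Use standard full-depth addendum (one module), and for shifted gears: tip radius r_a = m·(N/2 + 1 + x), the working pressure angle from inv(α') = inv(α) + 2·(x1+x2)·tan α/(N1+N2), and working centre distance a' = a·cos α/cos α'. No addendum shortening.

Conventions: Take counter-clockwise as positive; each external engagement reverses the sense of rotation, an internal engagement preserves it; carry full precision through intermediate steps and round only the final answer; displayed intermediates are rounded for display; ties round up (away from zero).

topology: single-mesh involute geometry — m = 4.159, 77T/64T pair
base radii: r_b1 = 150.728939, r_b2 = 125.281196
tip radii: r_a1 = 162.205159, r_a2 = 139.101914
inv(α') = inv(19.722°) + 2·(-0.499+0.446)·tan α/(77+64) = 0.01400176  ⇒  α' = 19.60104°
a' = a·cos α / cos α' = 293.2095·cos 19.722°/cos 19.60104° = 292.988423
action lengths: √(r_a1²−r_b1²) = 59.927460, √(r_a2²−r_b2²) = 60.448030
base pitch p_b = π·m·cos α = 12.299453
CR = (59.927460 + 60.448030 − 292.988423·sin 19.60104°)/12.299453 = 1.795774
contact ratio ≈ 1.7958

1.7958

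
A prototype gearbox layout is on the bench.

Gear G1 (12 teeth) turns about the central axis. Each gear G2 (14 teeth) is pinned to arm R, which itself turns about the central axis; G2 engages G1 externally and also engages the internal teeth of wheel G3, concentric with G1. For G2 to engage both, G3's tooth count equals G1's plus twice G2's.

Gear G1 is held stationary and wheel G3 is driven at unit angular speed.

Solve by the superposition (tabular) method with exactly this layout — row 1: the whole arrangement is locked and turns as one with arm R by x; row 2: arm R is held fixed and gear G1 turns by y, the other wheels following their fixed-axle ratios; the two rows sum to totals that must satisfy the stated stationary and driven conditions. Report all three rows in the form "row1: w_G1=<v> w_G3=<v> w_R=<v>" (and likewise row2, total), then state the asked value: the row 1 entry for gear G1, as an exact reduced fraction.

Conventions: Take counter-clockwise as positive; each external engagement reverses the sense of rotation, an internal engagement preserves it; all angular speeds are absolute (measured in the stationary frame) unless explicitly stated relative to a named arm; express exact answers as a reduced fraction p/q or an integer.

row1: w_G1=10/13 w_G3=10/13 w_R=10/13
row2: w_G1=-10/13 w_G3=3/13 w_R=0
total: w_G1=0 w_G3=1 w_R=10/13
asked value: 10/13

topology: planetary set — G1 12T / G2 14T / G3 40T, arm = carrier (Willis)
row 1 — lock + rotate with arm: ω_sun = ω_ring = ω_arm = x
row 2: sun turns y, ring = −(12/40)·y, arm 0
boundary: total ω_sun = x + y = 0 and total ω_ring = x − (12/40)·y = 1  ⇒  y = -10/13, x = 10/13
row 2 ring = −(12/40)·(-10/13) = 3/13
totals (row 1 + row 2): sun 10/13 + (-10/13) = 0, ring 10/13 + 3/13 = 1, arm 10/13 + 0 = 10/13
asked cell (row1, sun) = 10/13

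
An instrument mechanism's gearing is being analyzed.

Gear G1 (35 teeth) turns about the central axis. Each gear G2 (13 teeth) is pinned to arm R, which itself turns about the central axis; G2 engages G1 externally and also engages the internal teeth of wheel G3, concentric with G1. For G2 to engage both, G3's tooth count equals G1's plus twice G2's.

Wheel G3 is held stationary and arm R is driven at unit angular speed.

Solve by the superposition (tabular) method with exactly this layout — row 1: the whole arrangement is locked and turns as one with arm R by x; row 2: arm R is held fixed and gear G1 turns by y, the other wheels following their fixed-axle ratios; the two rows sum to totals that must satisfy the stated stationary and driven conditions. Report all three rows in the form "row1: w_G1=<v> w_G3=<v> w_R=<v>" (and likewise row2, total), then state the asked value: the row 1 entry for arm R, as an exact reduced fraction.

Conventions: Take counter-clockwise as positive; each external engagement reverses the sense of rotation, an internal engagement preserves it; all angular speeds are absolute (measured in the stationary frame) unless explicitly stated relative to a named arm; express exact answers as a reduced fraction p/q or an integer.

topology: planetary set — G1 35T / G2 13T / G3 61T, arm = carrier (Willis)
row 1: whole set turns with the arm by x
superposition row 2 [arm held]: sun y, ring −(35/61)·y, arm 0
boundary: total ω_ring = x − (35/61)·y = 0 and total ω_arm = x = 1  ⇒  y = 61/35, x = 1
row 2 ring = −(35/61)·61/35 = -1
totals (row 1 + row 2): sun 1 + 61/35 = 96/35, ring 1 + (-1) = 0, arm 1 + 0 = 1
asked cell (row1, arm) = 1

row1: w_G1=1 w_G3=1 w_R=1
row2: w_G1=61/35 w_G3=-1 w_R=0
total: w_G1=96/35 w_G3=0 w_R=1
asked value: 1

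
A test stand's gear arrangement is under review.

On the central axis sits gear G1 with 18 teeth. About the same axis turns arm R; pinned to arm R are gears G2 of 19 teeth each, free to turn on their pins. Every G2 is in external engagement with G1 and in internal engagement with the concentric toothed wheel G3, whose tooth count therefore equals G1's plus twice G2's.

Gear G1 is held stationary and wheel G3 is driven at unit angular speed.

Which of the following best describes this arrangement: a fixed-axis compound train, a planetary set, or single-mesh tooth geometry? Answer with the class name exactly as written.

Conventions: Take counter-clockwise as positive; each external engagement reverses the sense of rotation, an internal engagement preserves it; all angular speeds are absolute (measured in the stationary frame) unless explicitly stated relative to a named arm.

topology: planetary set — G1 18T / G2 19T / G3 56T, arm = carrier (Willis)
classification: planetary set

planetary set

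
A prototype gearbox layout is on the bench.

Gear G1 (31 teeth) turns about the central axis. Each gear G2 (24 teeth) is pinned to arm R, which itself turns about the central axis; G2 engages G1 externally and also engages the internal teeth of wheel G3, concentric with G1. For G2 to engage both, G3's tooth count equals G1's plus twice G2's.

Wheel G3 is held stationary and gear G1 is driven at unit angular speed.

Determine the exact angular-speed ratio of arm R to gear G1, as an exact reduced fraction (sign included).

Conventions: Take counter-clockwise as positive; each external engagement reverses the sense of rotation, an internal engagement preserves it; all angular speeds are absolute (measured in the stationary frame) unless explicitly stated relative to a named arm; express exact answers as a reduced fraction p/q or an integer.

planetary set (31T centre, 24T on arm, 79T internal) — Willis relation
ring teeth: 31 + 2·24 = 79
31(ω_sun−ω_arm) = −79(ω_ring−ω_arm),  ω_ring = 0, ω_sun = 1
31(1−ω_arm) = −79(0−ω_arm)  ⇒  110·ω_arm = 31  ⇒  ω_arm = 31/110
ω_out/ω_in = 31/110

31/110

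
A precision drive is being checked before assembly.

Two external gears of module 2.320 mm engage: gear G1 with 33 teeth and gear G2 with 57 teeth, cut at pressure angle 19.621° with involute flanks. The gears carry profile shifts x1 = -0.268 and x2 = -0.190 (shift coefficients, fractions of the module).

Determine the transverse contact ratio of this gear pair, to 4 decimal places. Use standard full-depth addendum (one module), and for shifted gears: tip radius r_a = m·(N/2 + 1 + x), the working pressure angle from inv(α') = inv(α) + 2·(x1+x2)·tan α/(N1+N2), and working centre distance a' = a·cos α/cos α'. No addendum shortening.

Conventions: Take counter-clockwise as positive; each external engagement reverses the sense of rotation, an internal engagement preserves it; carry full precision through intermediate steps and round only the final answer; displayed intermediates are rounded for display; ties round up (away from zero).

1.8886

recognized (one external pair, fixed centres): single-mesh tooth geometry, m = 2.320, N1 = 33, N2 = 57
base radii: r_b1 = 36.057250, r_b2 = 62.280705
tip radii: r_a1 = 39.978240, r_a2 = 67.999200
inv(α') = inv(19.621°) + 2·(-0.268-0.190)·tan α/(33+57) = 0.01041763  ⇒  α' = 17.81186°
a' = a·cos α / cos α' = 104.4000·cos 19.621°/cos 17.81186° = 103.289003
action lengths: √(r_a1²−r_b1²) = 17.266568, √(r_a2²−r_b2²) = 27.294779
base pitch p_b = π·m·cos α = 6.865284
CR = (17.266568 + 27.294779 − 103.289003·sin 17.81186°)/6.865284 = 1.888636
contact ratio ≈ 1.8886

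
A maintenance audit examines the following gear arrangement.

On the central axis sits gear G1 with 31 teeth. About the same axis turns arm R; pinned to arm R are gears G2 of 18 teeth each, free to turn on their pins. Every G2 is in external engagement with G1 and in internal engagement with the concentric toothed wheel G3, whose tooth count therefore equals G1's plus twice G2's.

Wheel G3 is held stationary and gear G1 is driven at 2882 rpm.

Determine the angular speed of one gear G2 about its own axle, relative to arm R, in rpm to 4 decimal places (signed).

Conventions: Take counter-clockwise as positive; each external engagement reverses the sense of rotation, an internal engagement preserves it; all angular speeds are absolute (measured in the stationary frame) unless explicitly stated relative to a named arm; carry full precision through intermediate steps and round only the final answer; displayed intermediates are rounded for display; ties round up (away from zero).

planetary set (31T centre, 18T on arm, 67T internal) — Willis relation
normalise by the input: solve with ω_sun = 1, then scale by 2882 rpm
ring teeth: 31 + 2·18 = 67
31(ω_sun−ω_arm) = −67(ω_ring−ω_arm),  ω_ring = 0, ω_sun = 1
31(1−ω_arm) = −67(0−ω_arm)  ⇒  98·ω_arm = 31  ⇒  ω_arm = 31/98
sun–planet mesh: 31·(1−31/98) = −18·(ω_p−ω_arm)  ⇒  ω_p−ω_arm = -2077/1764
scale: ω_p−ω_arm = -2077/1764 × 2882 rpm = -3393.3753 rpm

-3393.3753 rpm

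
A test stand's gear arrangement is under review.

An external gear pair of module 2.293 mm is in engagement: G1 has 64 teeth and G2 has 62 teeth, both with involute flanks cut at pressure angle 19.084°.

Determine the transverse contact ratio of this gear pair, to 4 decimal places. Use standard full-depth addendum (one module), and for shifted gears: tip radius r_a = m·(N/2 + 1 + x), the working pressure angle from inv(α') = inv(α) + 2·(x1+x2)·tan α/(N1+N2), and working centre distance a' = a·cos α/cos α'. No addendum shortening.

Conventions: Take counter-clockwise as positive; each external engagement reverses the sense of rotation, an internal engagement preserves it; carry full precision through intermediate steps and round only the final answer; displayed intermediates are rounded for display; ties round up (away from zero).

single-mesh involute tooth geometry (64T engaging 62T at module 2.293)
base radii: r_b1 = 69.343274, r_b2 = 67.176296
tip radii: r_a1 = 75.669000, r_a2 = 73.376000
no profile shift: α' = α, a' = a
action lengths: √(r_a1²−r_b1²) = 30.287093, √(r_a2²−r_b2²) = 29.519190
base pitch p_b = π·m·cos α = 6.807760
CR = (30.287093 + 29.519190 − 144.459000·sin 19.08400°)/6.807760 = 1.847132
contact ratio ≈ 1.8471

1.8471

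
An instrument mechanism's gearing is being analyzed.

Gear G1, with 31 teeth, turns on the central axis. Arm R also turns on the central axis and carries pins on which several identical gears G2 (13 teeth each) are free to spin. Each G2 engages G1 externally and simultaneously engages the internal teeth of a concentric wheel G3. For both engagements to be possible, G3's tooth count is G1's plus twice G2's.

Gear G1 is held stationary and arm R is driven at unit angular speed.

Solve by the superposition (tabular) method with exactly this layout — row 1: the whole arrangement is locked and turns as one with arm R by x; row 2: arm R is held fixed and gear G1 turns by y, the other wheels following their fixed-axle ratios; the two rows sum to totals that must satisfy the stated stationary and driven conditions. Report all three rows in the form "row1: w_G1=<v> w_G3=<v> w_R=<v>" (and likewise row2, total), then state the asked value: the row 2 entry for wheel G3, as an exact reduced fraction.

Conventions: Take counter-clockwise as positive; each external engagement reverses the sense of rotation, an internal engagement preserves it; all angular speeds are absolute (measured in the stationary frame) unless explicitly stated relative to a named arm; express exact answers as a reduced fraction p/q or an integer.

row1: w_G1=1 w_G3=1 w_R=1
row2: w_G1=-1 w_G3=31/57 w_R=0
total: w_G1=0 w_G3=88/57 w_R=1
asked value: 31/57

planetary set (31T centre, 13T on arm, 57T internal) — Willis relation
row 1 (train locked, turned with arm): all members turn x
row 2: sun turns y, ring = −(31/57)·y, arm 0
boundary: total ω_sun = x + y = 0 and total ω_arm = x = 1  ⇒  y = -1, x = 1
row 2 ring = −(31/57)·(-1) = 31/57
totals (row 1 + row 2): sun 1 + (-1) = 0, ring 1 + 31/57 = 88/57, arm 1 + 0 = 1
asked cell (row2, ring) = 31/57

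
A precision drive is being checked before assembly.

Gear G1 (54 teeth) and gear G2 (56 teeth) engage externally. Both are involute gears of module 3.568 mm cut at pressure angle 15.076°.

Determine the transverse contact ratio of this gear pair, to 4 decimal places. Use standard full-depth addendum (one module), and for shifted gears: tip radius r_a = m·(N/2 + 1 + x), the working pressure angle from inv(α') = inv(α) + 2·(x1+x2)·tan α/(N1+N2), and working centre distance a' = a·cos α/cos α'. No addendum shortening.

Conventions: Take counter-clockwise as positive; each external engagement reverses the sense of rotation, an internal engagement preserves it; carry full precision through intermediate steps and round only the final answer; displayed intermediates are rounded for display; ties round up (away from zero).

single-mesh involute tooth geometry (54T engaging 56T at module 3.568)
base radii: r_b1 = 93.020275, r_b2 = 96.465471
tip radii: r_a1 = 99.904000, r_a2 = 103.472000
no profile shift: α' = α, a' = a
action lengths: √(r_a1²−r_b1²) = 36.442250, √(r_a2²−r_b2²) = 37.428168
base pitch p_b = π·m·cos α = 10.823401
CR = (36.442250 + 37.428168 − 196.240000·sin 15.07600°)/10.823401 = 2.109169
contact ratio ≈ 2.1092

2.1092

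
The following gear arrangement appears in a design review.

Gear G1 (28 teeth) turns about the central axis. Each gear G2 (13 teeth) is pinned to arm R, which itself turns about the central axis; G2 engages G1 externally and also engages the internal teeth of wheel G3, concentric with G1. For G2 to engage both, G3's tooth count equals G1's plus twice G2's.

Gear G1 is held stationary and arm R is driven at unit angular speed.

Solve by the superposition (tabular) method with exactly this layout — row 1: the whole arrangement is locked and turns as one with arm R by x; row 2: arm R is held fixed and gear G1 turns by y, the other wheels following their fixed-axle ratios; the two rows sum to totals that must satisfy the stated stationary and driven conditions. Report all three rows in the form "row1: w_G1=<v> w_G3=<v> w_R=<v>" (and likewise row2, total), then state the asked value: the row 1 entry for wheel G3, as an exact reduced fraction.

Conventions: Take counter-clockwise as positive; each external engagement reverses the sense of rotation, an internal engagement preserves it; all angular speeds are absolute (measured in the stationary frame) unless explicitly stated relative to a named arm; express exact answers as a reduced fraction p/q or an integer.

row1: w_G1=1 w_G3=1 w_R=1
row2: w_G1=-1 w_G3=14/27 w_R=0
total: w_G1=0 w_G3=41/27 w_R=1
asked value: 1

planetary set (28T centre, 13T on arm, 54T internal) — Willis relation
row 1: whole set turns with the arm by x
superposition row 2 [arm held]: sun y, ring −(28/54)·y, arm 0
boundary: total ω_sun = x + y = 0 and total ω_arm = x = 1  ⇒  y = -1, x = 1
row 2 ring = −(28/54)·(-1) = 14/27
totals (row 1 + row 2): sun 1 + (-1) = 0, ring 1 + 14/27 = 41/27, arm 1 + 0 = 1
asked cell (row1, ring) = 1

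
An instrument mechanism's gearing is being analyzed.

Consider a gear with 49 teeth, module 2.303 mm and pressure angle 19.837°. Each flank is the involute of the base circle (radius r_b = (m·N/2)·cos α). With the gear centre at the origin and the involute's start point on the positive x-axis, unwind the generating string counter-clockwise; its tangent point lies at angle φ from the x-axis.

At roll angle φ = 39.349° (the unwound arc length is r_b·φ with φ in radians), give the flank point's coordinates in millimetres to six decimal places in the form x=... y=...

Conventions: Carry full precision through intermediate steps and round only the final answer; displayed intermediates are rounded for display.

single-mesh involute tooth geometry (49T wheel at module 2.303)
pitch radius r_p = m·N/2 = 2.303·49/2 = 56.423500
base radius r_b = r_p·cos α = 56.423500·cos 19.837° = 53.075433
roll angle φ = 39.349° = 0.68676961 rad
x = r_b·(cos φ + φ·sin φ) = 64.154363
y = r_b·(sin φ − φ·cos φ) = 5.464896

x=64.154363 y=5.464896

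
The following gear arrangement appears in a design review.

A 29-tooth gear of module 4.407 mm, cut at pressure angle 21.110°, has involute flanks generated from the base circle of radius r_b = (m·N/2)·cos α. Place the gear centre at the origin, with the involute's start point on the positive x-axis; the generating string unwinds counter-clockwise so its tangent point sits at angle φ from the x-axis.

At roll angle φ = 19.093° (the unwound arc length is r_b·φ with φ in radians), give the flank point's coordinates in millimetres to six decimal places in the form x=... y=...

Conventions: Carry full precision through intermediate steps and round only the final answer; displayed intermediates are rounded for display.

x=62.831692 y=0.727185

single-mesh involute tooth geometry (29T wheel at module 4.407)
pitch radius r_p = m·N/2 = 4.407·29/2 = 63.901500
base radius r_b = r_p·cos α = 63.901500·cos 21.110° = 59.613114
roll angle φ = 19.093° = 0.33323571 rad
x = r_b·(cos φ + φ·sin φ) = 62.831692
y = r_b·(sin φ − φ·cos φ) = 0.727185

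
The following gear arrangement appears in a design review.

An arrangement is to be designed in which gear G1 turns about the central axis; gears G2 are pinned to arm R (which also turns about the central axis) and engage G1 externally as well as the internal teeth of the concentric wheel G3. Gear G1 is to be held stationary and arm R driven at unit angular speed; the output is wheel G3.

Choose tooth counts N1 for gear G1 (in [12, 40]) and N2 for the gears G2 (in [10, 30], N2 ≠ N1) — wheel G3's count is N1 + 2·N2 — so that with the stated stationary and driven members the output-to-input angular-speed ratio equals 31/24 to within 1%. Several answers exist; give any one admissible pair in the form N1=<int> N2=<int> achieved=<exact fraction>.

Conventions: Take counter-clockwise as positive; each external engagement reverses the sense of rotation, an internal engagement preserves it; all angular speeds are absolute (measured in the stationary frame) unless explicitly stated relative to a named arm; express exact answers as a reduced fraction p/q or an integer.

N1=14 N2=17 achieved=31/24

class = planetary set [ratio 31/24 wanted; Willis about the carrier]
Willis with ω_sun = 0: ω_ring/ω_arm = (N1+N3)/N3; set equal to 31/24  ⇒  N3/N1 = 1/(31/24 − 1) = 24/7
N3 = N1 + 2·N2  ⇒  N2/N1 = (N3/N1 − 1)/2 = (24/7 − 1)/2 = 17/14
smallest multiple with N1 ≥ 12 and N2 ≥ 10: k = 1  ⇒  N1 = 1·14 = 14, N2 = 1·17 = 17 (N1 ≤ 40, N2 ≤ 30, N2 ≠ N1 ✓), N3 = 14 + 2·17 = 48
check: (N1+N3)/N3 with N1 = 14, N3 = 48 gives 31/24; |achieved − target| = 0 ≤ 31/2400 ✓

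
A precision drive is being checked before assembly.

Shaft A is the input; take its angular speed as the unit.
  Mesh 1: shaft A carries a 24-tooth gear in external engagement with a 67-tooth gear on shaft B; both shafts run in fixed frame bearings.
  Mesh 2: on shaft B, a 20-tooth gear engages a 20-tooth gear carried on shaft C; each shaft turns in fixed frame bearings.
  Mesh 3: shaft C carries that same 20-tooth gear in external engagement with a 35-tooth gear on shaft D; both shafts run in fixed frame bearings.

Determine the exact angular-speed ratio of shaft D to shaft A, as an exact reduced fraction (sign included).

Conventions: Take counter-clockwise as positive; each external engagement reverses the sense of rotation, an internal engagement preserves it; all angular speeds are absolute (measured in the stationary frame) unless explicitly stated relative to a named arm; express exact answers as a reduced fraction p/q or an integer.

-96/469

class = fixed-axis compound train [3 meshes; 3 ratios multiply, 3 sense flips]
mesh 1 [24T→67T]: running ratio 24/67, sense −
mesh 2 [20T→20T]: running ratio 24/67, sense +
mesh 3 [20T→35T]: running ratio 96/469, sense −
ω_out/ω_in = -96/469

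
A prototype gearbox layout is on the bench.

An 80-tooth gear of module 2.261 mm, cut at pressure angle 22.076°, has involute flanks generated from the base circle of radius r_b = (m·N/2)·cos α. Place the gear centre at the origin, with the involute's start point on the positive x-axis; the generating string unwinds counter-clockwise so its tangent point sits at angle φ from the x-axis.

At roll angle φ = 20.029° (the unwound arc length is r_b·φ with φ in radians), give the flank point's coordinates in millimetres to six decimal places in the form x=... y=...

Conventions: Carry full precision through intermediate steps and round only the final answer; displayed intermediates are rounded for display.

class = single-mesh tooth geometry [base-circle involute, m = 2.261, 80T]
pitch radius r_p = m·N/2 = 2.261·80/2 = 90.440000
base radius r_b = r_p·cos α = 90.440000·cos 22.076° = 83.809495
roll angle φ = 20.029° = 0.34957200 rad
x = r_b·(cos φ + φ·sin φ) = 88.774897
y = r_b·(sin φ − φ·cos φ) = 1.178869

x=88.774897 y=1.178869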